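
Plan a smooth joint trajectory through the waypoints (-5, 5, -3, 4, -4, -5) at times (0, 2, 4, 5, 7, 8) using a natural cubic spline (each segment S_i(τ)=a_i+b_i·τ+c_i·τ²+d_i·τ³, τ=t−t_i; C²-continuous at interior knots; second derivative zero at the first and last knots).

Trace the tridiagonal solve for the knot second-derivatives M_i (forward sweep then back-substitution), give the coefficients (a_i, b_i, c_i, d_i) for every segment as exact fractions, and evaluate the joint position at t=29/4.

Δ: Δ0=5, Δ1=-4, Δ2=7, Δ3=-4, Δ4=-1
row 1: diag=8, rhs=-54; c'=1/4, d'=-27/4
row 2: denom=6−2·1/4=11/2; d'=(66−2·-27/4)/(11/2)=159/11
row 3: denom=6−1·2/11=64/11; d'=(-66−1·159/11)/(64/11)=-885/64
row 4: denom=6−2·11/32=85/16; d'=(18−2·-885/64)/(85/16)=1461/170
back: M4=1461/170
back: M3=-885/64−11/32·1461/170=-2853/170
back: M2=159/11−2/11·-2853/170=1488/85
back: M1=-27/4−1/4·1488/85=-3783/340
M: M0=0, M1=-3783/340, M2=1488/85, M3=-2853/170, M4=1461/170, M5=0
seg 0: a=-5, c=M0/2=0, d=(M1−M0)/(6·2)=-1261/1360, b=Δ0−h0·(2M0+M1)/6=2961/340
seg 1: a=5, c=M1/2=-3783/680, d=(M2−M1)/(6·2)=649/272, b=Δ1−h1·(2M1+M2)/6=-411/170
seg 2: a=-3, c=M2/2=744/85, d=(M3−M2)/(6·1)=-1943/340, b=Δ2−h2·(2M2+M3)/6=1347/340
seg 3: a=4, c=M3/2=-2853/340, d=(M4−M3)/(6·2)=719/340, b=Δ3−h3·(2M3+M4)/6=147/34
seg 4: a=-4, c=M4/2=1461/340, d=(M5−M4)/(6·1)=-487/340, b=Δ4−h4·(2M4+M5)/6=-657/170
t_q=29/4 → seg 4, τ=1/4; S=-4+-657/170·τ+1461/340·τ²+-487/340·τ³=-102707/21760

  seg 0: a=-5 b=2961/340 c=0 d=-1261/1360
  seg 1: a=5 b=-411/170 c=-3783/680 d=649/272
  seg 2: a=-3 b=1347/340 c=744/85 d=-1943/340
  seg 3: a=4 b=147/34 c=-2853/340 d=719/340
  seg 4: a=-4 b=-657/170 c=1461/340 d=-487/340
S(29/4) = -102707/21760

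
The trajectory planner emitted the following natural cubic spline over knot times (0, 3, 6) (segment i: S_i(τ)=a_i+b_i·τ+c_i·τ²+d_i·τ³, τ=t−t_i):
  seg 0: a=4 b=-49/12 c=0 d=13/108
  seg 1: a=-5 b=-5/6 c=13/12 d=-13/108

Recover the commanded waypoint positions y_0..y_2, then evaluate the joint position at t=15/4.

y_0 = S_0(0) = a_0 = 4
y_1 = S_1(0) = a_1 = -5
y_2 = S_1(3) = -1
t_q=15/4 is in segment 1 (τ=3/4); S_1(τ)=-1297/256

y_0=4 y_1=-5 y_2=-1
S(15/4) = -1297/256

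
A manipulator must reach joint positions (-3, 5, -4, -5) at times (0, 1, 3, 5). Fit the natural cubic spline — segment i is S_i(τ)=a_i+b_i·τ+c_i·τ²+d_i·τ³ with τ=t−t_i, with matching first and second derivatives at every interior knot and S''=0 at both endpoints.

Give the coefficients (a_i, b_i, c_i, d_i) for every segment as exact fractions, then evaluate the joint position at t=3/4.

  seg 0: a=-3 b=115/11 c=0 d=-27/11
  seg 1: a=5 b=34/11 c=-81/11 d=157/88
  seg 2: a=-4 b=-109/22 c=147/44 d=-49/88
S(3/4) = 2679/704

Δ: Δ0=8, Δ1=-9/2, Δ2=-1/2
row 1: diag=6, rhs=-75; c'=1/3, d'=-25/2
row 2: denom=8−2·1/3=22/3; d'=(24−2·-25/2)/(22/3)=147/22
back: M2=147/22
back: M1=-25/2−1/3·147/22=-162/11
M: M0=0, M1=-162/11, M2=147/22, M3=0
seg 0: a=-3, c=M0/2=0, d=(M1−M0)/(6·1)=-27/11, b=Δ0−h0·(2M0+M1)/6=115/11
seg 1: a=5, c=M1/2=-81/11, d=(M2−M1)/(6·2)=157/88, b=Δ1−h1·(2M1+M2)/6=34/11
seg 2: a=-4, c=M2/2=147/44, d=(M3−M2)/(6·2)=-49/88, b=Δ2−h2·(2M2+M3)/6=-109/22
t_q=3/4 → seg 0, τ=3/4; S=-3+115/11·τ+0·τ²+-27/11·τ³=2679/704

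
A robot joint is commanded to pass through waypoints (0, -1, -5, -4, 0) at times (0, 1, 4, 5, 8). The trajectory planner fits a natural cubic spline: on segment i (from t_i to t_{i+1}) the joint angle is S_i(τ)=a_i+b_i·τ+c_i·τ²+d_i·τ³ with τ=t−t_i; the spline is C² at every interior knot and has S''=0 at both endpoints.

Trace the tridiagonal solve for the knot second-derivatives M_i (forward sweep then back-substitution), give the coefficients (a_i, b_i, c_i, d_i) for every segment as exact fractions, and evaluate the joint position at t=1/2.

  seg 0: a=0 b=-89/108 c=0 d=-19/108
  seg 1: a=-1 b=-73/54 c=-19/36 d=173/972
  seg 2: a=-5 b=31/108 c=29/27 d=-13/36
  seg 3: a=-4 b=73/54 c=-1/108 d=1/972
S(1/2) = -125/288

Δ: Δ0=-1, Δ1=-4/3, Δ2=1, Δ3=4/3
row 1: diag=8, rhs=-2; c'=3/8, d'=-1/4
row 2: denom=8−3·3/8=55/8; d'=(14−3·-1/4)/(55/8)=118/55
row 3: denom=8−1·8/55=432/55; d'=(2−1·118/55)/(432/55)=-1/54
back: M3=-1/54
back: M2=118/55−8/55·-1/54=58/27
back: M1=-1/4−3/8·58/27=-19/18
M: M0=0, M1=-19/18, M2=58/27, M3=-1/54, M4=0
seg 0: a=0, c=M0/2=0, d=(M1−M0)/(6·1)=-19/108, b=Δ0−h0·(2M0+M1)/6=-89/108
seg 1: a=-1, c=M1/2=-19/36, d=(M2−M1)/(6·3)=173/972, b=Δ1−h1·(2M1+M2)/6=-73/54
seg 2: a=-5, c=M2/2=29/27, d=(M3−M2)/(6·1)=-13/36, b=Δ2−h2·(2M2+M3)/6=31/108
seg 3: a=-4, c=M3/2=-1/108, d=(M4−M3)/(6·3)=1/972, b=Δ3−h3·(2M3+M4)/6=73/54
t_q=1/2 → seg 0, τ=1/2; S=0+-89/108·τ+0·τ²+-19/108·τ³=-125/288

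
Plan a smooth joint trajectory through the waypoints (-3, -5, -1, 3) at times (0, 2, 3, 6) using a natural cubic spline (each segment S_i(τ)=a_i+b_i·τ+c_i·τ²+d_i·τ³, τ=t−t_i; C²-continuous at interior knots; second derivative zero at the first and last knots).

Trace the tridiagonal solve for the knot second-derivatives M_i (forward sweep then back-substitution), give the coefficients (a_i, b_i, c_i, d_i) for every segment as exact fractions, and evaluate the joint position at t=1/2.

Δ: Δ0=-1, Δ1=4, Δ2=4/3
row 1: diag=6, rhs=30; c'=1/6, d'=5
row 2: denom=8−1·1/6=47/6; d'=(-16−1·5)/(47/6)=-126/47
back: M2=-126/47
back: M1=5−1/6·-126/47=256/47
M: M0=0, M1=256/47, M2=-126/47, M3=0
seg 0: a=-3, c=M0/2=0, d=(M1−M0)/(6·2)=64/141, b=Δ0−h0·(2M0+M1)/6=-397/141
seg 1: a=-5, c=M1/2=128/47, d=(M2−M1)/(6·1)=-191/141, b=Δ1−h1·(2M1+M2)/6=371/141
seg 2: a=-1, c=M2/2=-63/47, d=(M3−M2)/(6·3)=7/47, b=Δ2−h2·(2M2+M3)/6=566/141
t_q=1/2 → seg 0, τ=1/2; S=-3+-397/141·τ+0·τ²+64/141·τ³=-409/94

  seg 0: a=-3 b=-397/141 c=0 d=64/141
  seg 1: a=-5 b=371/141 c=128/47 d=-191/141
  seg 2: a=-1 b=566/141 c=-63/47 d=7/47
S(1/2) = -409/94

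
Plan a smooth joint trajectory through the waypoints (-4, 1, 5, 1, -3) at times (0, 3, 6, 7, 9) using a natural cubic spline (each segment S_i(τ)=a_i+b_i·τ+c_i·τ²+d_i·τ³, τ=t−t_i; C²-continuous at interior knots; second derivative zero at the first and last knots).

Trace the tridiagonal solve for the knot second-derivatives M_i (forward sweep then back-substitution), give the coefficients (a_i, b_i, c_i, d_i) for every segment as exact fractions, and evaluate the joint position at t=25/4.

Δ: Δ0=5/3, Δ1=4/3, Δ2=-4, Δ3=-2
row 1: diag=12, rhs=-2; c'=1/4, d'=-1/6
row 2: denom=8−3·1/4=29/4; d'=(-32−3·-1/6)/(29/4)=-126/29
row 3: denom=6−1·4/29=170/29; d'=(12−1·-126/29)/(170/29)=237/85
back: M3=237/85
back: M2=-126/29−4/29·237/85=-402/85
back: M1=-1/6−1/4·-402/85=259/255
M: M0=0, M1=259/255, M2=-402/85, M3=237/85, M4=0
seg 0: a=-4, c=M0/2=0, d=(M1−M0)/(6·3)=259/4590, b=Δ0−h0·(2M0+M1)/6=197/170
seg 1: a=1, c=M1/2=259/510, d=(M2−M1)/(6·3)=-293/918, b=Δ1−h1·(2M1+M2)/6=228/85
seg 2: a=5, c=M2/2=-201/85, d=(M3−M2)/(6·1)=213/170, b=Δ2−h2·(2M2+M3)/6=-491/170
seg 3: a=1, c=M3/2=237/170, d=(M4−M3)/(6·2)=-79/340, b=Δ3−h3·(2M3+M4)/6=-328/85
t_q=25/4 → seg 2, τ=1/4; S=5+-491/170·τ+-201/85·τ²+213/170·τ³=45149/10880

  seg 0: a=-4 b=197/170 c=0 d=259/4590
  seg 1: a=1 b=228/85 c=259/510 d=-293/918
  seg 2: a=5 b=-491/170 c=-201/85 d=213/170
  seg 3: a=1 b=-328/85 c=237/170 d=-79/340
S(25/4) = 45149/10880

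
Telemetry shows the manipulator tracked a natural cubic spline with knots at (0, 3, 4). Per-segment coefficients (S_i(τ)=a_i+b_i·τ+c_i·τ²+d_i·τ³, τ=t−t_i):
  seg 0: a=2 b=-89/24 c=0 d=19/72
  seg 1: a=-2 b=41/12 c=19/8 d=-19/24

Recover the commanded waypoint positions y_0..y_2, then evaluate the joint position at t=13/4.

y_0=2 y_1=-2 y_2=3
S(13/4) = -517/512

y_0 = S_0(0) = a_0 = 2
y_1 = S_1(0) = a_1 = -2
y_2 = S_1(1) = 3
t_q=13/4 is in segment 1 (τ=1/4); S_1(τ)=-517/512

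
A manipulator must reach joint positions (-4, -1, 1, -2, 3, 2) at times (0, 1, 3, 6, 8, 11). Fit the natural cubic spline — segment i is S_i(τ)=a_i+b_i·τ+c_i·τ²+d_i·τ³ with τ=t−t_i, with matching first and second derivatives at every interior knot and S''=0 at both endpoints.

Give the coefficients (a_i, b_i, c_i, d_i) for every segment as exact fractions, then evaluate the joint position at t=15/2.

Δ: Δ0=3, Δ1=1, Δ2=-1, Δ3=5/2, Δ4=-1/3
row 1: diag=6, rhs=-12; c'=1/3, d'=-2
row 2: denom=10−2·1/3=28/3; d'=(-12−2·-2)/(28/3)=-6/7
row 3: denom=10−3·9/28=253/28; d'=(21−3·-6/7)/(253/28)=60/23
row 4: denom=10−2·56/253=2418/253; d'=(-17−2·60/23)/(2418/253)=-5621/2418
back: M4=-5621/2418
back: M3=60/23−56/253·-5621/2418=3776/1209
back: M2=-6/7−9/28·3776/1209=-750/403
back: M1=-2−1/3·-750/403=-556/403
M: M0=0, M1=-556/403, M2=-750/403, M3=3776/1209, M4=-5621/2418, M5=0
seg 0: a=-4, c=M0/2=0, d=(M1−M0)/(6·1)=-278/1209, b=Δ0−h0·(2M0+M1)/6=3905/1209
seg 1: a=-1, c=M1/2=-278/403, d=(M2−M1)/(6·2)=-97/2418, b=Δ1−h1·(2M1+M2)/6=3071/1209
seg 2: a=1, c=M2/2=-375/403, d=(M3−M2)/(6·3)=3013/10881, b=Δ2−h2·(2M2+M3)/6=-847/1209
seg 3: a=-2, c=M3/2=1888/1209, d=(M4−M3)/(6·2)=-4391/9672, b=Δ3−h3·(2M3+M4)/6=1442/1209
seg 4: a=3, c=M4/2=-5621/4836, d=(M5−M4)/(6·3)=5621/43524, b=Δ4−h4·(2M4+M5)/6=1605/806
t_q=15/2 → seg 3, τ=3/2; S=-2+1442/1209·τ+1888/1209·τ²+-4391/9672·τ³=45665/25792

  seg 0: a=-4 b=3905/1209 c=0 d=-278/1209
  seg 1: a=-1 b=3071/1209 c=-278/403 d=-97/2418
  seg 2: a=1 b=-847/1209 c=-375/403 d=3013/10881
  seg 3: a=-2 b=1442/1209 c=1888/1209 d=-4391/9672
  seg 4: a=3 b=1605/806 c=-5621/4836 d=5621/43524
S(15/2) = 45665/25792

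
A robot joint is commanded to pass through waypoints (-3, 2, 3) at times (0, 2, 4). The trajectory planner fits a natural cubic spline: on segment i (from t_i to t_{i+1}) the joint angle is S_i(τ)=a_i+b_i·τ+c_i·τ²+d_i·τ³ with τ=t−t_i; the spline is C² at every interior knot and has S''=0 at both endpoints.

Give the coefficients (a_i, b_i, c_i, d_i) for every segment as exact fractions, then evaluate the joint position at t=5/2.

  seg 0: a=-3 b=3 c=0 d=-1/8
  seg 1: a=2 b=3/2 c=-3/4 d=1/8
S(5/2) = 165/64

Δ: Δ0=5/2, Δ1=1/2
row 1: diag=8, rhs=-12; c'=1/4, d'=-3/2
back: M1=-3/2
M: M0=0, M1=-3/2, M2=0
seg 0: a=-3, c=M0/2=0, d=(M1−M0)/(6·2)=-1/8, b=Δ0−h0·(2M0+M1)/6=3
seg 1: a=2, c=M1/2=-3/4, d=(M2−M1)/(6·2)=1/8, b=Δ1−h1·(2M1+M2)/6=3/2
t_q=5/2 → seg 1, τ=1/2; S=2+3/2·τ+-3/4·τ²+1/8·τ³=165/64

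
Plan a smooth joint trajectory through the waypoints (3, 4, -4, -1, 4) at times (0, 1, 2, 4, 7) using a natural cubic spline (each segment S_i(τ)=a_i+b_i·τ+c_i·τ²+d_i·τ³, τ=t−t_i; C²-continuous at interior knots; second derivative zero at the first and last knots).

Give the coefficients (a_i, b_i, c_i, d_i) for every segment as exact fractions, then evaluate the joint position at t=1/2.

  seg 0: a=3 b=1219/321 c=0 d=-898/321
  seg 1: a=4 b=-1475/321 c=-898/107 d=1601/321
  seg 2: a=-4 b=-2060/321 c=703/107 d=-3353/2568
  seg 3: a=-1 b=2693/642 c=-541/428 d=541/3852
S(1/2) = 1947/428

Δ: Δ0=1, Δ1=-8, Δ2=3/2, Δ3=5/3
row 1: diag=4, rhs=-54; c'=1/4, d'=-27/2
row 2: denom=6−1·1/4=23/4; d'=(57−1·-27/2)/(23/4)=282/23
row 3: denom=10−2·8/23=214/23; d'=(1−2·282/23)/(214/23)=-541/214
back: M3=-541/214
back: M2=282/23−8/23·-541/214=1406/107
back: M1=-27/2−1/4·1406/107=-1796/107
M: M0=0, M1=-1796/107, M2=1406/107, M3=-541/214, M4=0
seg 0: a=3, c=M0/2=0, d=(M1−M0)/(6·1)=-898/321, b=Δ0−h0·(2M0+M1)/6=1219/321
seg 1: a=4, c=M1/2=-898/107, d=(M2−M1)/(6·1)=1601/321, b=Δ1−h1·(2M1+M2)/6=-1475/321
seg 2: a=-4, c=M2/2=703/107, d=(M3−M2)/(6·2)=-3353/2568, b=Δ2−h2·(2M2+M3)/6=-2060/321
seg 3: a=-1, c=M3/2=-541/428, d=(M4−M3)/(6·3)=541/3852, b=Δ3−h3·(2M3+M4)/6=2693/642
t_q=1/2 → seg 0, τ=1/2; S=3+1219/321·τ+0·τ²+-898/321·τ³=1947/428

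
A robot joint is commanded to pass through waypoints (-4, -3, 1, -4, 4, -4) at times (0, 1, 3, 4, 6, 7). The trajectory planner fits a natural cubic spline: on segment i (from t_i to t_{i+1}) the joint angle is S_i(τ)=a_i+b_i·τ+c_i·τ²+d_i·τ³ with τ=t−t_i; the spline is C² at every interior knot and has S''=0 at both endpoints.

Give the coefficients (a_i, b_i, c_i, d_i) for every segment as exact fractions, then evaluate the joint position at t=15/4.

  seg 0: a=-4 b=99/494 c=0 d=395/494
  seg 1: a=-3 b=642/247 c=1185/494 d=-1333/988
  seg 2: a=1 b=-987/247 c=-1407/247 d=61/13
  seg 3: a=-4 b=-324/247 c=2070/247 d=-707/247
  seg 4: a=4 b=-528/247 c=-2172/247 d=724/247
S(15/4) = -50927/15808

Δ: Δ0=1, Δ1=2, Δ2=-5, Δ3=4, Δ4=-8
row 1: diag=6, rhs=6; c'=1/3, d'=1
row 2: denom=6−2·1/3=16/3; d'=(-42−2·1)/(16/3)=-33/4
row 3: denom=6−1·3/16=93/16; d'=(54−1·-33/4)/(93/16)=332/31
row 4: denom=6−2·32/93=494/93; d'=(-72−2·332/31)/(494/93)=-4344/247
back: M4=-4344/247
back: M3=332/31−32/93·-4344/247=4140/247
back: M2=-33/4−3/16·4140/247=-2814/247
back: M1=1−1/3·-2814/247=1185/247
M: M0=0, M1=1185/247, M2=-2814/247, M3=4140/247, M4=-4344/247, M5=0
seg 0: a=-4, c=M0/2=0, d=(M1−M0)/(6·1)=395/494, b=Δ0−h0·(2M0+M1)/6=99/494
seg 1: a=-3, c=M1/2=1185/494, d=(M2−M1)/(6·2)=-1333/988, b=Δ1−h1·(2M1+M2)/6=642/247
seg 2: a=1, c=M2/2=-1407/247, d=(M3−M2)/(6·1)=61/13, b=Δ2−h2·(2M2+M3)/6=-987/247
seg 3: a=-4, c=M3/2=2070/247, d=(M4−M3)/(6·2)=-707/247, b=Δ3−h3·(2M3+M4)/6=-324/247
seg 4: a=4, c=M4/2=-2172/247, d=(M5−M4)/(6·1)=724/247, b=Δ4−h4·(2M4+M5)/6=-528/247
t_q=15/4 → seg 2, τ=3/4; S=1+-987/247·τ+-1407/247·τ²+61/13·τ³=-50927/15808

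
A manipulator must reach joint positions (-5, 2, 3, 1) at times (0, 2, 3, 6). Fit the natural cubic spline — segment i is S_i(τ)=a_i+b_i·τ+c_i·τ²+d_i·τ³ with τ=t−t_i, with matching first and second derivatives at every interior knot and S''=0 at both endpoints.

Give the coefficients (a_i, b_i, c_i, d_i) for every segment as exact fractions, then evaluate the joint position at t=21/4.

  seg 0: a=-5 b=1207/282 c=0 d=-55/282
  seg 1: a=2 b=547/282 c=-55/47 d=65/282
  seg 2: a=3 b=41/141 c=-45/94 d=5/94
S(21/4) = 11049/6016

Δ: Δ0=7/2, Δ1=1, Δ2=-2/3
row 1: diag=6, rhs=-15; c'=1/6, d'=-5/2
row 2: denom=8−1·1/6=47/6; d'=(-10−1·-5/2)/(47/6)=-45/47
back: M2=-45/47
back: M1=-5/2−1/6·-45/47=-110/47
M: M0=0, M1=-110/47, M2=-45/47, M3=0
seg 0: a=-5, c=M0/2=0, d=(M1−M0)/(6·2)=-55/282, b=Δ0−h0·(2M0+M1)/6=1207/282
seg 1: a=2, c=M1/2=-55/47, d=(M2−M1)/(6·1)=65/282, b=Δ1−h1·(2M1+M2)/6=547/282
seg 2: a=3, c=M2/2=-45/94, d=(M3−M2)/(6·3)=5/94, b=Δ2−h2·(2M2+M3)/6=41/141
t_q=21/4 → seg 2, τ=9/4; S=3+41/141·τ+-45/94·τ²+5/94·τ³=11049/6016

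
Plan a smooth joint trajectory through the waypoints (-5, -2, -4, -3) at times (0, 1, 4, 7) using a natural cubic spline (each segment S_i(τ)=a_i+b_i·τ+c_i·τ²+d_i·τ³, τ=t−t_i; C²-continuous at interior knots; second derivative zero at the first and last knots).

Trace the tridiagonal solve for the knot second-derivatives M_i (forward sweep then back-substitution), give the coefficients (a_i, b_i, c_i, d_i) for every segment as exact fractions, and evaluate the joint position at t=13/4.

  seg 0: a=-5 b=308/87 c=0 d=-47/87
  seg 1: a=-2 b=167/87 c=-47/29 d=22/87
  seg 2: a=-4 b=-85/87 c=19/29 d=-19/261
S(13/4) = -2789/928

Δ: Δ0=3, Δ1=-2/3, Δ2=1/3
row 1: diag=8, rhs=-22; c'=3/8, d'=-11/4
row 2: denom=12−3·3/8=87/8; d'=(6−3·-11/4)/(87/8)=38/29
back: M2=38/29
back: M1=-11/4−3/8·38/29=-94/29
M: M0=0, M1=-94/29, M2=38/29, M3=0
seg 0: a=-5, c=M0/2=0, d=(M1−M0)/(6·1)=-47/87, b=Δ0−h0·(2M0+M1)/6=308/87
seg 1: a=-2, c=M1/2=-47/29, d=(M2−M1)/(6·3)=22/87, b=Δ1−h1·(2M1+M2)/6=167/87
seg 2: a=-4, c=M2/2=19/29, d=(M3−M2)/(6·3)=-19/261, b=Δ2−h2·(2M2+M3)/6=-85/87
t_q=13/4 → seg 1, τ=9/4; S=-2+167/87·τ+-47/29·τ²+22/87·τ³=-2789/928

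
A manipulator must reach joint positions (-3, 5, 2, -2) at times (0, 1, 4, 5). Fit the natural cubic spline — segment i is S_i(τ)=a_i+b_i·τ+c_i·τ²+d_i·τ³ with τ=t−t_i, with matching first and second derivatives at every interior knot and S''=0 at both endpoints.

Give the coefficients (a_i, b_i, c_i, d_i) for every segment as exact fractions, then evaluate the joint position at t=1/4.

  seg 0: a=-3 b=503/55 c=0 d=-63/55
  seg 1: a=5 b=314/55 c=-189/55 d=2/5
  seg 2: a=2 b=-226/55 c=9/55 d=-3/55
S(1/4) = -515/704

Δ: Δ0=8, Δ1=-1, Δ2=-4
row 1: diag=8, rhs=-54; c'=3/8, d'=-27/4
row 2: denom=8−3·3/8=55/8; d'=(-18−3·-27/4)/(55/8)=18/55
back: M2=18/55
back: M1=-27/4−3/8·18/55=-378/55
M: M0=0, M1=-378/55, M2=18/55, M3=0
seg 0: a=-3, c=M0/2=0, d=(M1−M0)/(6·1)=-63/55, b=Δ0−h0·(2M0+M1)/6=503/55
seg 1: a=5, c=M1/2=-189/55, d=(M2−M1)/(6·3)=2/5, b=Δ1−h1·(2M1+M2)/6=314/55
seg 2: a=2, c=M2/2=9/55, d=(M3−M2)/(6·1)=-3/55, b=Δ2−h2·(2M2+M3)/6=-226/55
t_q=1/4 → seg 0, τ=1/4; S=-3+503/55·τ+0·τ²+-63/55·τ³=-515/704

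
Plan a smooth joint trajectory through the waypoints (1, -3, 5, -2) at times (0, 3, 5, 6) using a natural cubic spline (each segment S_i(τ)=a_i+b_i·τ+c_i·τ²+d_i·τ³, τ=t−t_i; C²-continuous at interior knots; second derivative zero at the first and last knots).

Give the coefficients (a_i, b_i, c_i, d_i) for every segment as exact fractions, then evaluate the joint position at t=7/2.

  seg 0: a=1 b=-355/84 c=0 d=9/28
  seg 1: a=-3 b=187/42 c=81/28 d=-131/84
  seg 2: a=5 b=-113/42 c=-181/28 d=181/84
S(7/2) = -55/224

Δ: Δ0=-4/3, Δ1=4, Δ2=-7
row 1: diag=10, rhs=32; c'=1/5, d'=16/5
row 2: denom=6−2·1/5=28/5; d'=(-66−2·16/5)/(28/5)=-181/14
back: M2=-181/14
back: M1=16/5−1/5·-181/14=81/14
M: M0=0, M1=81/14, M2=-181/14, M3=0
seg 0: a=1, c=M0/2=0, d=(M1−M0)/(6·3)=9/28, b=Δ0−h0·(2M0+M1)/6=-355/84
seg 1: a=-3, c=M1/2=81/28, d=(M2−M1)/(6·2)=-131/84, b=Δ1−h1·(2M1+M2)/6=187/42
seg 2: a=5, c=M2/2=-181/28, d=(M3−M2)/(6·1)=181/84, b=Δ2−h2·(2M2+M3)/6=-113/42
t_q=7/2 → seg 1, τ=1/2; S=-3+187/42·τ+81/28·τ²+-131/84·τ³=-55/224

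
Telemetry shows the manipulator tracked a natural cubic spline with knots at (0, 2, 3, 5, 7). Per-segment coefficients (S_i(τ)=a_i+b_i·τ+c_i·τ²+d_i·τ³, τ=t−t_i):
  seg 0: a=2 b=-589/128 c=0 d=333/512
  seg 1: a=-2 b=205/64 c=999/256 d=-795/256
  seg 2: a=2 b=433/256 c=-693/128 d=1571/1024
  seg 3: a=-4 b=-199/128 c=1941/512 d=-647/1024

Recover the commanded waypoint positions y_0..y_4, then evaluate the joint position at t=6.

y_0=2 y_1=-2 y_2=2 y_3=-4 y_4=3
S(6) = -2453/1024

y_0 = S_0(0) = a_0 = 2
y_1 = S_1(0) = a_1 = -2
y_2 = S_2(0) = a_2 = 2
y_3 = S_3(0) = a_3 = -4
y_4 = S_3(2) = 3
t_q=6 is in segment 3 (τ=1); S_3(τ)=-2453/1024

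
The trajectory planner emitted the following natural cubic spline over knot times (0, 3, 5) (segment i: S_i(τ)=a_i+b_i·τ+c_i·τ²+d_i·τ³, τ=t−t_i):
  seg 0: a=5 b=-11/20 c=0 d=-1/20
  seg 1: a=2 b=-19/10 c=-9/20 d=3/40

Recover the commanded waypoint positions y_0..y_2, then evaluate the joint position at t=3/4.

y_0=5 y_1=2 y_2=-3
S(3/4) = 1169/256

y_0 = S_0(0) = a_0 = 5
y_1 = S_1(0) = a_1 = 2
y_2 = S_1(2) = -3
t_q=3/4 is in segment 0 (τ=3/4); S_0(τ)=1169/256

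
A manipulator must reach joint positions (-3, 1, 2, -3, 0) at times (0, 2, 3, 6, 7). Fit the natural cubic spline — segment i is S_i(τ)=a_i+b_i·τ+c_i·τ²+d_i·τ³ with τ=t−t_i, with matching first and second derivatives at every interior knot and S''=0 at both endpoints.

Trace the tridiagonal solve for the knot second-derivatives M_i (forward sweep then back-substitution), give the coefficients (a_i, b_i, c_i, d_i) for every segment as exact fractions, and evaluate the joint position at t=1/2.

  seg 0: a=-3 b=1025/483 c=0 d=-59/1932
  seg 1: a=1 b=848/483 c=-59/322 d=-79/138
  seg 2: a=2 b=-317/966 c=-306/161 d=1405/2898
  seg 3: a=-3 b=656/483 c=793/322 d=-793/966
S(1/2) = -10009/5152

Δ: Δ0=2, Δ1=1, Δ2=-5/3, Δ3=3
row 1: diag=6, rhs=-6; c'=1/6, d'=-1
row 2: denom=8−1·1/6=47/6; d'=(-16−1·-1)/(47/6)=-90/47
row 3: denom=8−3·18/47=322/47; d'=(28−3·-90/47)/(322/47)=793/161
back: M3=793/161
back: M2=-90/47−18/47·793/161=-612/161
back: M1=-1−1/6·-612/161=-59/161
M: M0=0, M1=-59/161, M2=-612/161, M3=793/161, M4=0
seg 0: a=-3, c=M0/2=0, d=(M1−M0)/(6·2)=-59/1932, b=Δ0−h0·(2M0+M1)/6=1025/483
seg 1: a=1, c=M1/2=-59/322, d=(M2−M1)/(6·1)=-79/138, b=Δ1−h1·(2M1+M2)/6=848/483
seg 2: a=2, c=M2/2=-306/161, d=(M3−M2)/(6·3)=1405/2898, b=Δ2−h2·(2M2+M3)/6=-317/966
seg 3: a=-3, c=M3/2=793/322, d=(M4−M3)/(6·1)=-793/966, b=Δ3−h3·(2M3+M4)/6=656/483
t_q=1/2 → seg 0, τ=1/2; S=-3+1025/483·τ+0·τ²+-59/1932·τ³=-10009/5152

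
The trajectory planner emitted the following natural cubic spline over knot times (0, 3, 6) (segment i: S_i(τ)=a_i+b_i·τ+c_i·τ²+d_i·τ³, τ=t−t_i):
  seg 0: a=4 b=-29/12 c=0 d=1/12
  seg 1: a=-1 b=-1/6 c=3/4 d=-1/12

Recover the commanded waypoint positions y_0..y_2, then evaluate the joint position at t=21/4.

y_0=4 y_1=-1 y_2=3
S(21/4) = 377/256

y_0 = S_0(0) = a_0 = 4
y_1 = S_1(0) = a_1 = -1
y_2 = S_1(3) = 3
t_q=21/4 is in segment 1 (τ=9/4); S_1(τ)=377/256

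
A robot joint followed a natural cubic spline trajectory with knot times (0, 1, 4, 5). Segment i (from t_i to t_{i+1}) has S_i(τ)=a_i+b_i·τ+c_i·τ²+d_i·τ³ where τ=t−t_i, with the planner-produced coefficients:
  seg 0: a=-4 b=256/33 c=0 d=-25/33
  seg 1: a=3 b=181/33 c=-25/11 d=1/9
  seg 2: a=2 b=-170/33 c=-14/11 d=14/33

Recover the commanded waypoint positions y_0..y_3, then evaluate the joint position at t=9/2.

y_0 = S_0(0) = a_0 = -4
y_1 = S_1(0) = a_1 = 3
y_2 = S_2(0) = a_2 = 2
y_3 = S_2(1) = -4
t_q=9/2 is in segment 2 (τ=1/2); S_2(τ)=-37/44

y_0=-4 y_1=3 y_2=2 y_3=-4
S(9/2) = -37/44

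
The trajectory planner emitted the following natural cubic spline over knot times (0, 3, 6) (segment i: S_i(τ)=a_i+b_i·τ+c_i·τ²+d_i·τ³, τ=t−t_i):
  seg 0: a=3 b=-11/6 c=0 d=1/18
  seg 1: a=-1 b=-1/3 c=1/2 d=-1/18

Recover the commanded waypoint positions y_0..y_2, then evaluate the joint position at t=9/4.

y_0 = S_0(0) = a_0 = 3
y_1 = S_1(0) = a_1 = -1
y_2 = S_1(3) = 1
t_q=9/4 is in segment 0 (τ=9/4); S_0(τ)=-63/128

y_0=3 y_1=-1 y_2=1
S(9/4) = -63/128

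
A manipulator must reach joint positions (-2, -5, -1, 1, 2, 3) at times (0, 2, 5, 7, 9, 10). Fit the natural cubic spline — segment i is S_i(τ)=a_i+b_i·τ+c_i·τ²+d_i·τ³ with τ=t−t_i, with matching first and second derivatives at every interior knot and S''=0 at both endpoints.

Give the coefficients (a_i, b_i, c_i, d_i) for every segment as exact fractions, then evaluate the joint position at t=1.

  seg 0: a=-2 b=-12065/5646 c=0 d=899/5646
  seg 1: a=-5 b=-1277/5646 c=899/941 d=-2459/16938
  seg 2: a=-1 b=4478/2823 c=-661/1882 d=82/2823
  seg 3: a=1 b=1496/2823 c=-333/1882 d=1829/22584
  seg 4: a=2 b=4483/5646 c=1163/3764 d=-1163/11292
S(1) = -3743/941

Δ: Δ0=-3/2, Δ1=4/3, Δ2=1, Δ3=1/2, Δ4=1
row 1: diag=10, rhs=17; c'=3/10, d'=17/10
row 2: denom=10−3·3/10=91/10; d'=(-2−3·17/10)/(91/10)=-71/91
row 3: denom=8−2·20/91=688/91; d'=(-3−2·-71/91)/(688/91)=-131/688
row 4: denom=6−2·91/344=941/172; d'=(3−2·-131/688)/(941/172)=1163/1882
back: M4=1163/1882
back: M3=-131/688−91/344·1163/1882=-333/941
back: M2=-71/91−20/91·-333/941=-661/941
back: M1=17/10−3/10·-661/941=1798/941
M: M0=0, M1=1798/941, M2=-661/941, M3=-333/941, M4=1163/1882, M5=0
seg 0: a=-2, c=M0/2=0, d=(M1−M0)/(6·2)=899/5646, b=Δ0−h0·(2M0+M1)/6=-12065/5646
seg 1: a=-5, c=M1/2=899/941, d=(M2−M1)/(6·3)=-2459/16938, b=Δ1−h1·(2M1+M2)/6=-1277/5646
seg 2: a=-1, c=M2/2=-661/1882, d=(M3−M2)/(6·2)=82/2823, b=Δ2−h2·(2M2+M3)/6=4478/2823
seg 3: a=1, c=M3/2=-333/1882, d=(M4−M3)/(6·2)=1829/22584, b=Δ3−h3·(2M3+M4)/6=1496/2823
seg 4: a=2, c=M4/2=1163/3764, d=(M5−M4)/(6·1)=-1163/11292, b=Δ4−h4·(2M4+M5)/6=4483/5646
t_q=1 → seg 0, τ=1; S=-2+-12065/5646·τ+0·τ²+899/5646·τ³=-3743/941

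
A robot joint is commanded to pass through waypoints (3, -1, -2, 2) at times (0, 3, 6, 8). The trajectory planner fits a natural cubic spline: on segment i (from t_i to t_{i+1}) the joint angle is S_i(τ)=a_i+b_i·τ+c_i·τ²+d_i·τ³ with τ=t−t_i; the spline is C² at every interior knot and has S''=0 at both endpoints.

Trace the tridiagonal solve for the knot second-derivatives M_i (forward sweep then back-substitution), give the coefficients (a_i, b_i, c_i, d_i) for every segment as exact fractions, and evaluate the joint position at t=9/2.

Δ: Δ0=-4/3, Δ1=-1/3, Δ2=2
row 1: diag=12, rhs=6; c'=1/4, d'=1/2
row 2: denom=10−3·1/4=37/4; d'=(14−3·1/2)/(37/4)=50/37
back: M2=50/37
back: M1=1/2−1/4·50/37=6/37
M: M0=0, M1=6/37, M2=50/37, M3=0
seg 0: a=3, c=M0/2=0, d=(M1−M0)/(6·3)=1/111, b=Δ0−h0·(2M0+M1)/6=-157/111
seg 1: a=-1, c=M1/2=3/37, d=(M2−M1)/(6·3)=22/333, b=Δ1−h1·(2M1+M2)/6=-130/111
seg 2: a=-2, c=M2/2=25/37, d=(M3−M2)/(6·2)=-25/222, b=Δ2−h2·(2M2+M3)/6=122/111
t_q=9/2 → seg 1, τ=3/2; S=-1+-130/111·τ+3/37·τ²+22/333·τ³=-87/37

  seg 0: a=3 b=-157/111 c=0 d=1/111
  seg 1: a=-1 b=-130/111 c=3/37 d=22/333
  seg 2: a=-2 b=122/111 c=25/37 d=-25/222
S(9/2) = -87/37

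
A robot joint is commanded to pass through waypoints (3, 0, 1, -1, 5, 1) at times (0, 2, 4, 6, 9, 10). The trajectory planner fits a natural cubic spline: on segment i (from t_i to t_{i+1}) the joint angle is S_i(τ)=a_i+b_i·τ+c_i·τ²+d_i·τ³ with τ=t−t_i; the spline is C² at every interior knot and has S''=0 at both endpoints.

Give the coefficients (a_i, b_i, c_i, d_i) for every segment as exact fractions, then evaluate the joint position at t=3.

  seg 0: a=3 b=-2228/1001 c=0 d=1453/8008
  seg 1: a=0 b=-97/2002 c=4359/4004 d=-3261/8008
  seg 2: a=1 b=-83/143 c=-1356/1001 d=573/1001
  seg 3: a=-1 b=67/77 c=2082/1001 d=-155/273
  seg 4: a=5 b=-1982/1001 c=-3033/1001 d=1011/1001
S(3) = 5069/8008

Δ: Δ0=-3/2, Δ1=1/2, Δ2=-1, Δ3=2, Δ4=-4
row 1: diag=8, rhs=12; c'=1/4, d'=3/2
row 2: denom=8−2·1/4=15/2; d'=(-9−2·3/2)/(15/2)=-8/5
row 3: denom=10−2·4/15=142/15; d'=(18−2·-8/5)/(142/15)=159/71
row 4: denom=8−3·45/142=1001/142; d'=(-36−3·159/71)/(1001/142)=-6066/1001
back: M4=-6066/1001
back: M3=159/71−45/142·-6066/1001=4164/1001
back: M2=-8/5−4/15·4164/1001=-2712/1001
back: M1=3/2−1/4·-2712/1001=4359/2002
M: M0=0, M1=4359/2002, M2=-2712/1001, M3=4164/1001, M4=-6066/1001, M5=0
seg 0: a=3, c=M0/2=0, d=(M1−M0)/(6·2)=1453/8008, b=Δ0−h0·(2M0+M1)/6=-2228/1001
seg 1: a=0, c=M1/2=4359/4004, d=(M2−M1)/(6·2)=-3261/8008, b=Δ1−h1·(2M1+M2)/6=-97/2002
seg 2: a=1, c=M2/2=-1356/1001, d=(M3−M2)/(6·2)=573/1001, b=Δ2−h2·(2M2+M3)/6=-83/143
seg 3: a=-1, c=M3/2=2082/1001, d=(M4−M3)/(6·3)=-155/273, b=Δ3−h3·(2M3+M4)/6=67/77
seg 4: a=5, c=M4/2=-3033/1001, d=(M5−M4)/(6·1)=1011/1001, b=Δ4−h4·(2M4+M5)/6=-1982/1001
t_q=3 → seg 1, τ=1; S=0+-97/2002·τ+4359/4004·τ²+-3261/8008·τ³=5069/8008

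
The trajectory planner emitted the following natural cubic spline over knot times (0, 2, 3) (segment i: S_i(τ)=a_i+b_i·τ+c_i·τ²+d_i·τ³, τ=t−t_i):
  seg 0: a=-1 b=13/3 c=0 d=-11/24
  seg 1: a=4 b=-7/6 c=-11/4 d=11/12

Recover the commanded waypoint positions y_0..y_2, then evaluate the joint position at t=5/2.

y_0=-1 y_1=4 y_2=1
S(5/2) = 91/32

y_0 = S_0(0) = a_0 = -1
y_1 = S_1(0) = a_1 = 4
y_2 = S_1(1) = 1
t_q=5/2 is in segment 1 (τ=1/2); S_1(τ)=91/32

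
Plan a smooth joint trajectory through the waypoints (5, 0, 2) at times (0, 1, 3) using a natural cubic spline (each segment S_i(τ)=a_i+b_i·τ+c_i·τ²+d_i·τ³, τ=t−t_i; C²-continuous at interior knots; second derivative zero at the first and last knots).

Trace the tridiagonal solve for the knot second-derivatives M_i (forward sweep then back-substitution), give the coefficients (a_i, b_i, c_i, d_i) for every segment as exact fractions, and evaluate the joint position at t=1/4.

  seg 0: a=5 b=-6 c=0 d=1
  seg 1: a=0 b=-3 c=3 d=-1/2
S(1/4) = 225/64

Δ: Δ0=-5, Δ1=1
row 1: diag=6, rhs=36; c'=1/3, d'=6
back: M1=6
M: M0=0, M1=6, M2=0
seg 0: a=5, c=M0/2=0, d=(M1−M0)/(6·1)=1, b=Δ0−h0·(2M0+M1)/6=-6
seg 1: a=0, c=M1/2=3, d=(M2−M1)/(6·2)=-1/2, b=Δ1−h1·(2M1+M2)/6=-3
t_q=1/4 → seg 0, τ=1/4; S=5+-6·τ+0·τ²+1·τ³=225/64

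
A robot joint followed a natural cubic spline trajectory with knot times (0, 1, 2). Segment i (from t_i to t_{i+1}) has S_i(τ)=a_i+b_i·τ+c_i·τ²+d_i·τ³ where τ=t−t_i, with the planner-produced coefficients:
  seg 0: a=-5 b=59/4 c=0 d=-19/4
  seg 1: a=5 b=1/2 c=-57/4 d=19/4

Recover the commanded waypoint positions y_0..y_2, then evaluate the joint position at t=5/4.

y_0 = S_0(0) = a_0 = -5
y_1 = S_1(0) = a_1 = 5
y_2 = S_1(1) = -4
t_q=5/4 is in segment 1 (τ=1/4); S_1(τ)=1103/256

y_0=-5 y_1=5 y_2=-4
S(5/4) = 1103/256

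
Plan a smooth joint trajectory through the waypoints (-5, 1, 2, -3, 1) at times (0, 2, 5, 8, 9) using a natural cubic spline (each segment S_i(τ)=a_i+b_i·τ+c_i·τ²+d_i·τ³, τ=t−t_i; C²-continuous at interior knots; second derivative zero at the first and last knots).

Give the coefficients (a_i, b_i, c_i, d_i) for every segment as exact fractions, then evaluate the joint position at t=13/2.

  seg 0: a=-5 b=10/3 c=0 d=-1/12
  seg 1: a=1 b=7/3 c=-1/2 d=-1/18
  seg 2: a=2 b=-13/6 c=-1 d=7/18
  seg 3: a=-3 b=7/3 c=5/2 d=-5/6
S(13/2) = -35/16

Δ: Δ0=3, Δ1=1/3, Δ2=-5/3, Δ3=4
row 1: diag=10, rhs=-16; c'=3/10, d'=-8/5
row 2: denom=12−3·3/10=111/10; d'=(-12−3·-8/5)/(111/10)=-24/37
row 3: denom=8−3·10/37=266/37; d'=(34−3·-24/37)/(266/37)=5
back: M3=5
back: M2=-24/37−10/37·5=-2
back: M1=-8/5−3/10·-2=-1
M: M0=0, M1=-1, M2=-2, M3=5, M4=0
seg 0: a=-5, c=M0/2=0, d=(M1−M0)/(6·2)=-1/12, b=Δ0−h0·(2M0+M1)/6=10/3
seg 1: a=1, c=M1/2=-1/2, d=(M2−M1)/(6·3)=-1/18, b=Δ1−h1·(2M1+M2)/6=7/3
seg 2: a=2, c=M2/2=-1, d=(M3−M2)/(6·3)=7/18, b=Δ2−h2·(2M2+M3)/6=-13/6
seg 3: a=-3, c=M3/2=5/2, d=(M4−M3)/(6·1)=-5/6, b=Δ3−h3·(2M3+M4)/6=7/3
t_q=13/2 → seg 2, τ=3/2; S=2+-13/6·τ+-1·τ²+7/18·τ³=-35/16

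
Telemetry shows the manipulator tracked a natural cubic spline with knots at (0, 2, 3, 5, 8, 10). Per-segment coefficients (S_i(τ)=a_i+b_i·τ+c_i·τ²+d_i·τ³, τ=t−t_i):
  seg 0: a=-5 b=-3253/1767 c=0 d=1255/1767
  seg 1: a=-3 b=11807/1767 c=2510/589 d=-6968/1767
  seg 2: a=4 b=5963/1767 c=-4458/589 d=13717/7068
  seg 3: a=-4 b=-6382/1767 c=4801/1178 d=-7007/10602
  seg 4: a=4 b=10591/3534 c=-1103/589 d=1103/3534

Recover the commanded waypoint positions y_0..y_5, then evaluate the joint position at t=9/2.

y_0=-5 y_1=-3 y_2=4 y_3=-4 y_4=4 y_5=5
S(9/2) = -26723/18848

y_0 = S_0(0) = a_0 = -5
y_1 = S_1(0) = a_1 = -3
y_2 = S_2(0) = a_2 = 4
y_3 = S_3(0) = a_3 = -4
y_4 = S_4(0) = a_4 = 4
y_5 = S_4(2) = 5
t_q=9/2 is in segment 2 (τ=3/2); S_2(τ)=-26723/18848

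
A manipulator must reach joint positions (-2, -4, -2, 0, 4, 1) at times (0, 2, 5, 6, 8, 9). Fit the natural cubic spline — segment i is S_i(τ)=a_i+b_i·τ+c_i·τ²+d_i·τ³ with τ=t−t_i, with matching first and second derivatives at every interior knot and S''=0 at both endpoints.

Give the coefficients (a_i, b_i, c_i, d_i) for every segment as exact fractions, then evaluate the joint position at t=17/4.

Δ: Δ0=-1, Δ1=2/3, Δ2=2, Δ3=2, Δ4=-3
row 1: diag=10, rhs=10; c'=3/10, d'=1
row 2: denom=8−3·3/10=71/10; d'=(8−3·1)/(71/10)=50/71
row 3: denom=6−1·10/71=416/71; d'=(0−1·50/71)/(416/71)=-25/208
row 4: denom=6−2·71/208=553/104; d'=(-30−2·-25/208)/(553/104)=-3095/553
back: M4=-3095/553
back: M3=-25/208−71/208·-3095/553=990/553
back: M2=50/71−10/71·990/553=250/553
back: M1=1−3/10·250/553=478/553
M: M0=0, M1=478/553, M2=250/553, M3=990/553, M4=-3095/553, M5=0
seg 0: a=-2, c=M0/2=0, d=(M1−M0)/(6·2)=239/3318, b=Δ0−h0·(2M0+M1)/6=-2137/1659
seg 1: a=-4, c=M1/2=239/553, d=(M2−M1)/(6·3)=-38/1659, b=Δ1−h1·(2M1+M2)/6=-703/1659
seg 2: a=-2, c=M2/2=125/553, d=(M3−M2)/(6·1)=370/1659, b=Δ2−h2·(2M2+M3)/6=2573/1659
seg 3: a=0, c=M3/2=495/553, d=(M4−M3)/(6·2)=-4085/6636, b=Δ3−h3·(2M3+M4)/6=4433/1659
seg 4: a=4, c=M4/2=-3095/1106, d=(M5−M4)/(6·1)=3095/3318, b=Δ4−h4·(2M4+M5)/6=-1882/1659
t_q=17/4 → seg 1, τ=9/4; S=-4+-703/1659·τ+239/553·τ²+-38/1659·τ³=-53555/17696

  seg 0: a=-2 b=-2137/1659 c=0 d=239/3318
  seg 1: a=-4 b=-703/1659 c=239/553 d=-38/1659
  seg 2: a=-2 b=2573/1659 c=125/553 d=370/1659
  seg 3: a=0 b=4433/1659 c=495/553 d=-4085/6636
  seg 4: a=4 b=-1882/1659 c=-3095/1106 d=3095/3318
S(17/4) = -53555/17696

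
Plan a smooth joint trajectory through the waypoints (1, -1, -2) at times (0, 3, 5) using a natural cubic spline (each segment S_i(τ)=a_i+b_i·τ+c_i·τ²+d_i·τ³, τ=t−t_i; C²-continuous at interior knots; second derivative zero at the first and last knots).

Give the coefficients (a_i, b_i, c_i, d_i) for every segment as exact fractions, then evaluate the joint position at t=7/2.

  seg 0: a=1 b=-43/60 c=0 d=1/180
  seg 1: a=-1 b=-17/30 c=1/20 d=-1/120
S(7/2) = -407/320

Δ: Δ0=-2/3, Δ1=-1/2
row 1: diag=10, rhs=1; c'=1/5, d'=1/10
back: M1=1/10
M: M0=0, M1=1/10, M2=0
seg 0: a=1, c=M0/2=0, d=(M1−M0)/(6·3)=1/180, b=Δ0−h0·(2M0+M1)/6=-43/60
seg 1: a=-1, c=M1/2=1/20, d=(M2−M1)/(6·2)=-1/120, b=Δ1−h1·(2M1+M2)/6=-17/30
t_q=7/2 → seg 1, τ=1/2; S=-1+-17/30·τ+1/20·τ²+-1/120·τ³=-407/320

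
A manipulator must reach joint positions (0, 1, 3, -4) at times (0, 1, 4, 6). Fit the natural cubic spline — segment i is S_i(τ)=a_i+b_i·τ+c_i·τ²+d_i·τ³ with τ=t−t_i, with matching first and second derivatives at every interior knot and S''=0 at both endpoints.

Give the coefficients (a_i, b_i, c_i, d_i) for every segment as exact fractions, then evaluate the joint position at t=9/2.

Δ: Δ0=1, Δ1=2/3, Δ2=-7/2
row 1: diag=8, rhs=-2; c'=3/8, d'=-1/4
row 2: denom=10−3·3/8=71/8; d'=(-25−3·-1/4)/(71/8)=-194/71
back: M2=-194/71
back: M1=-1/4−3/8·-194/71=55/71
M: M0=0, M1=55/71, M2=-194/71, M3=0
seg 0: a=0, c=M0/2=0, d=(M1−M0)/(6·1)=55/426, b=Δ0−h0·(2M0+M1)/6=371/426
seg 1: a=1, c=M1/2=55/142, d=(M2−M1)/(6·3)=-83/426, b=Δ1−h1·(2M1+M2)/6=268/213
seg 2: a=3, c=M2/2=-97/71, d=(M3−M2)/(6·2)=97/426, b=Δ2−h2·(2M2+M3)/6=-715/426
t_q=9/2 → seg 2, τ=1/2; S=3+-715/426·τ+-97/71·τ²+97/426·τ³=2099/1136

  seg 0: a=0 b=371/426 c=0 d=55/426
  seg 1: a=1 b=268/213 c=55/142 d=-83/426
  seg 2: a=3 b=-715/426 c=-97/71 d=97/426
S(9/2) = 2099/1136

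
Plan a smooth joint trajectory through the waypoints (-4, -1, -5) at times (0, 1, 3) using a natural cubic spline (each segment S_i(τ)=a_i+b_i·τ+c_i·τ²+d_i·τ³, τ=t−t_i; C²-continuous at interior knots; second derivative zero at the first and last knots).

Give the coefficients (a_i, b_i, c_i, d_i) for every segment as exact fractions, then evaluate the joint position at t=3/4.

Δ: Δ0=3, Δ1=-2
row 1: diag=6, rhs=-30; c'=1/3, d'=-5
back: M1=-5
M: M0=0, M1=-5, M2=0
seg 0: a=-4, c=M0/2=0, d=(M1−M0)/(6·1)=-5/6, b=Δ0−h0·(2M0+M1)/6=23/6
seg 1: a=-1, c=M1/2=-5/2, d=(M2−M1)/(6·2)=5/12, b=Δ1−h1·(2M1+M2)/6=4/3
t_q=3/4 → seg 0, τ=3/4; S=-4+23/6·τ+0·τ²+-5/6·τ³=-189/128

  seg 0: a=-4 b=23/6 c=0 d=-5/6
  seg 1: a=-1 b=4/3 c=-5/2 d=5/12
S(3/4) = -189/128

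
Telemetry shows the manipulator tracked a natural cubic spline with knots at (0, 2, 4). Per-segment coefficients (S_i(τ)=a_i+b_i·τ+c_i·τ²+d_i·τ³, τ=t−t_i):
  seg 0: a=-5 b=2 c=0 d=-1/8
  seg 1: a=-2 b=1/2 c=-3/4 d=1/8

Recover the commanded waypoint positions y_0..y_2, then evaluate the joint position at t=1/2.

y_0=-5 y_1=-2 y_2=-3
S(1/2) = -257/64

y_0 = S_0(0) = a_0 = -5
y_1 = S_1(0) = a_1 = -2
y_2 = S_1(2) = -3
t_q=1/2 is in segment 0 (τ=1/2); S_0(τ)=-257/64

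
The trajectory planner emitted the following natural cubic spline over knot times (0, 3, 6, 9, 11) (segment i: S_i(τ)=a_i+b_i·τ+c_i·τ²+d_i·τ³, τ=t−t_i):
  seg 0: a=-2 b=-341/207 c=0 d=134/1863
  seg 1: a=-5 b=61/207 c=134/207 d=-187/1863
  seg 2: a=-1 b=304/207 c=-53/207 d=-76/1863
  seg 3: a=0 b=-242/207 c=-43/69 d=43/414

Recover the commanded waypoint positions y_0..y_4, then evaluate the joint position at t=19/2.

y_0 = S_0(0) = a_0 = -2
y_1 = S_1(0) = a_1 = -5
y_2 = S_2(0) = a_2 = -1
y_3 = S_3(0) = a_3 = 0
y_4 = S_3(2) = -4
t_q=19/2 is in segment 3 (τ=1/2); S_3(τ)=-803/1104

y_0=-2 y_1=-5 y_2=-1 y_3=0 y_4=-4
S(19/2) = -803/1104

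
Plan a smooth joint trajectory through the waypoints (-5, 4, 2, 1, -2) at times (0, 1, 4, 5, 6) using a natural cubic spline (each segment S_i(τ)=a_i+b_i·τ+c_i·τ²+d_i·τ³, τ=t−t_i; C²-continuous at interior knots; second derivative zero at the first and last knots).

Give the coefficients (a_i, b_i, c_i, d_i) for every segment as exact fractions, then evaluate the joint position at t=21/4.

  seg 0: a=-5 b=6629/636 c=0 d=-905/636
  seg 1: a=4 b=1957/318 c=-905/212 d=141/212
  seg 2: a=2 b=-955/636 c=91/53 d=-773/636
  seg 3: a=1 b=-545/318 c=-409/212 d=409/636
S(21/4) = 6255/13568

Δ: Δ0=9, Δ1=-2/3, Δ2=-1, Δ3=-3
row 1: diag=8, rhs=-58; c'=3/8, d'=-29/4
row 2: denom=8−3·3/8=55/8; d'=(-2−3·-29/4)/(55/8)=158/55
row 3: denom=4−1·8/55=212/55; d'=(-12−1·158/55)/(212/55)=-409/106
back: M3=-409/106
back: M2=158/55−8/55·-409/106=182/53
back: M1=-29/4−3/8·182/53=-905/106
M: M0=0, M1=-905/106, M2=182/53, M3=-409/106, M4=0
seg 0: a=-5, c=M0/2=0, d=(M1−M0)/(6·1)=-905/636, b=Δ0−h0·(2M0+M1)/6=6629/636
seg 1: a=4, c=M1/2=-905/212, d=(M2−M1)/(6·3)=141/212, b=Δ1−h1·(2M1+M2)/6=1957/318
seg 2: a=2, c=M2/2=91/53, d=(M3−M2)/(6·1)=-773/636, b=Δ2−h2·(2M2+M3)/6=-955/636
seg 3: a=1, c=M3/2=-409/212, d=(M4−M3)/(6·1)=409/636, b=Δ3−h3·(2M3+M4)/6=-545/318
t_q=21/4 → seg 3, τ=1/4; S=1+-545/318·τ+-409/212·τ²+409/636·τ³=6255/13568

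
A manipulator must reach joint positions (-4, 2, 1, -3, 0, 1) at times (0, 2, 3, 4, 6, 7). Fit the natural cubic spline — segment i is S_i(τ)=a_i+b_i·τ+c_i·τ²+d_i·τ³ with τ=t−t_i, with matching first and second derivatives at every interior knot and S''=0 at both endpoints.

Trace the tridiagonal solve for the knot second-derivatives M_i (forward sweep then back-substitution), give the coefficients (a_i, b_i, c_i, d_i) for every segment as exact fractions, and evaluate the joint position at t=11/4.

Δ: Δ0=3, Δ1=-1, Δ2=-4, Δ3=3/2, Δ4=1
row 1: diag=6, rhs=-24; c'=1/6, d'=-4
row 2: denom=4−1·1/6=23/6; d'=(-18−1·-4)/(23/6)=-84/23
row 3: denom=6−1·6/23=132/23; d'=(33−1·-84/23)/(132/23)=281/44
row 4: denom=6−2·23/66=175/33; d'=(-3−2·281/44)/(175/33)=-1041/350
back: M4=-1041/350
back: M3=281/44−23/66·-1041/350=1299/175
back: M2=-84/23−6/23·1299/175=-978/175
back: M1=-4−1/6·-978/175=-537/175
M: M0=0, M1=-537/175, M2=-978/175, M3=1299/175, M4=-1041/350, M5=0
seg 0: a=-4, c=M0/2=0, d=(M1−M0)/(6·2)=-179/700, b=Δ0−h0·(2M0+M1)/6=704/175
seg 1: a=2, c=M1/2=-537/350, d=(M2−M1)/(6·1)=-21/50, b=Δ1−h1·(2M1+M2)/6=167/175
seg 2: a=1, c=M2/2=-489/175, d=(M3−M2)/(6·1)=759/350, b=Δ2−h2·(2M2+M3)/6=-1181/350
seg 3: a=-3, c=M3/2=1299/350, d=(M4−M3)/(6·2)=-1213/1400, b=Δ3−h3·(2M3+M4)/6=-86/35
seg 4: a=0, c=M4/2=-1041/700, d=(M5−M4)/(6·1)=347/700, b=Δ4−h4·(2M4+M5)/6=697/350
t_q=11/4 → seg 1, τ=3/4; S=2+167/175·τ+-537/350·τ²+-21/50·τ³=37531/22400

  seg 0: a=-4 b=704/175 c=0 d=-179/700
  seg 1: a=2 b=167/175 c=-537/350 d=-21/50
  seg 2: a=1 b=-1181/350 c=-489/175 d=759/350
  seg 3: a=-3 b=-86/35 c=1299/350 d=-1213/1400
  seg 4: a=0 b=697/350 c=-1041/700 d=347/700
S(11/4) = 37531/22400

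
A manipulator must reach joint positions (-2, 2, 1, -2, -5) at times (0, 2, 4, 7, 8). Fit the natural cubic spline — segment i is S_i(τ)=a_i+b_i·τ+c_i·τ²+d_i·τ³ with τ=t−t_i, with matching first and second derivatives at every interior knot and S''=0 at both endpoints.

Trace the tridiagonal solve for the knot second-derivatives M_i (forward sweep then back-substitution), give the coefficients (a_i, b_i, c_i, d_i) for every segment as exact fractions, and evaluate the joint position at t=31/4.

  seg 0: a=-2 b=1435/536 c=0 d=-363/2144
  seg 1: a=2 b=173/268 c=-1089/1072 d=475/2144
  seg 2: a=1 b=-407/536 c=21/67 d=-211/1608
  seg 3: a=-2 b=-649/268 c=-465/536 d=155/536
S(31/4) = -143467/34304

Δ: Δ0=2, Δ1=-1/2, Δ2=-1, Δ3=-3
row 1: diag=8, rhs=-15; c'=1/4, d'=-15/8
row 2: denom=10−2·1/4=19/2; d'=(-3−2·-15/8)/(19/2)=3/38
row 3: denom=8−3·6/19=134/19; d'=(-12−3·3/38)/(134/19)=-465/268
back: M3=-465/268
back: M2=3/38−6/19·-465/268=42/67
back: M1=-15/8−1/4·42/67=-1089/536
M: M0=0, M1=-1089/536, M2=42/67, M3=-465/268, M4=0
seg 0: a=-2, c=M0/2=0, d=(M1−M0)/(6·2)=-363/2144, b=Δ0−h0·(2M0+M1)/6=1435/536
seg 1: a=2, c=M1/2=-1089/1072, d=(M2−M1)/(6·2)=475/2144, b=Δ1−h1·(2M1+M2)/6=173/268
seg 2: a=1, c=M2/2=21/67, d=(M3−M2)/(6·3)=-211/1608, b=Δ2−h2·(2M2+M3)/6=-407/536
seg 3: a=-2, c=M3/2=-465/536, d=(M4−M3)/(6·1)=155/536, b=Δ3−h3·(2M3+M4)/6=-649/268
t_q=31/4 → seg 3, τ=3/4; S=-2+-649/268·τ+-465/536·τ²+155/536·τ³=-143467/34304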